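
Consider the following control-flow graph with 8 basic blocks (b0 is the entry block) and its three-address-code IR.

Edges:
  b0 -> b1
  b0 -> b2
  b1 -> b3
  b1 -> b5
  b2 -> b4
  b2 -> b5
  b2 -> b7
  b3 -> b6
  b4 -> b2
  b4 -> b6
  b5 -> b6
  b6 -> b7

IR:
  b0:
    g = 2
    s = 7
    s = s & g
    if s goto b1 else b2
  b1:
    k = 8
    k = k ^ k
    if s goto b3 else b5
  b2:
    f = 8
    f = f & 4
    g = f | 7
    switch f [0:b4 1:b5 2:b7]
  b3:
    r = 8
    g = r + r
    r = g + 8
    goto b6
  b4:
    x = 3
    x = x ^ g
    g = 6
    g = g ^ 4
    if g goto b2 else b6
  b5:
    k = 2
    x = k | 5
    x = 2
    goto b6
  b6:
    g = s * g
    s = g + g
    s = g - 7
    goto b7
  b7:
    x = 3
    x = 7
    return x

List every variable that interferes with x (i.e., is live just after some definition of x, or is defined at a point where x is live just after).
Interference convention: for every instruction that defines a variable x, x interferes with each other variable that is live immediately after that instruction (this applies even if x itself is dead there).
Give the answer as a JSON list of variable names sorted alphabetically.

def/use:
  b0 def {g,s} use ∅
  b1 def {k} use {s}
  b2 def {f,g} use ∅
  b3 def {g,r} use ∅
  b4 def {g,x} use {g}
  b5 def {k,x} use ∅
  b6 def {g,s} use {g,s}
  b7 def {x} use ∅

Liveness:
  b0 li=∅ lo={g,s}
  b1 li={g,s} lo={g,s}
  b2 li={s} lo={g,s}
  b3 li={s} lo={g,s}
  b4 li={g,s} lo={g,s}
  b5 li={g,s} lo={g,s}
  b6 li={g,s} lo=∅
  b7 li=∅ lo=∅

Conflict graph:
  f: {g,s}
  g: {f,k,r,s,x}
  k: {g,s}
  r: {g,s}
  s: {f,g,k,r,x}
  x: {g,s}

N(x) = ["g", "s"]

Answer: ["g", "s"]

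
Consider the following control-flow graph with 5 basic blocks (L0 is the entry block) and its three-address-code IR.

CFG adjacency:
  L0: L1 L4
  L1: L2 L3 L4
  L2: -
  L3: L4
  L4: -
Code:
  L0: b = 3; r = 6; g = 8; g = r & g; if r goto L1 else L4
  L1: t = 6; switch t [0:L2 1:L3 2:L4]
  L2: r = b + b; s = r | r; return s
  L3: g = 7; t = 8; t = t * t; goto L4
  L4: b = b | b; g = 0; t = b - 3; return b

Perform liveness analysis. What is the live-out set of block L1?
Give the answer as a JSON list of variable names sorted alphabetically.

Block summaries:
  L0: {b,g,r} / ∅
  L1: {t} / ∅
  L2: {r,s} / {b}
  L3: {g,t} / ∅
  L4: {b,g,t} / {b}

Live sets:
  L0: in=∅ out={b}
  L1: in={b} out={b}
  L2: in={b} out=∅
  L3: in={b} out={b}
  L4: in={b} out=∅

live-out(L1) = ["b"]

Answer: ["b"]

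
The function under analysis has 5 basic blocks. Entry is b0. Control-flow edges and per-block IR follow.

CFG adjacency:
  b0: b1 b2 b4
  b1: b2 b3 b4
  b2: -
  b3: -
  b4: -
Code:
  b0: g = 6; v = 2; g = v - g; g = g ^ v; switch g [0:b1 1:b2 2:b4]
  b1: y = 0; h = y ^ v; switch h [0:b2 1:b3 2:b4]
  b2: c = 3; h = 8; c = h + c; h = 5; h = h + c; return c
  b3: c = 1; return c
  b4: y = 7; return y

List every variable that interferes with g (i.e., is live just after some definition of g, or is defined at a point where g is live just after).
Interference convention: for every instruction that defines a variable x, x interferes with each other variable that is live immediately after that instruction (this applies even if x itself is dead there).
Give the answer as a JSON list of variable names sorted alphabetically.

Block summaries:
  b0: def={g,v} ue=∅
  b1: def={h,y} ue={v}
  b2: def={c,h} ue=∅
  b3: def={c} ue=∅
  b4: def={y} ue=∅

Live sets:
  b0 li=∅ lo={v}
  b1 li={v} lo=∅
  b2 li=∅ lo=∅
  b3 li=∅ lo=∅
  b4 li=∅ lo=∅

Interfere edges:
  c: {h}
  g: {v}
  h: {c}
  v: {g,y}
  y: {v}

N(g) = ["v"]

Answer: ["v"]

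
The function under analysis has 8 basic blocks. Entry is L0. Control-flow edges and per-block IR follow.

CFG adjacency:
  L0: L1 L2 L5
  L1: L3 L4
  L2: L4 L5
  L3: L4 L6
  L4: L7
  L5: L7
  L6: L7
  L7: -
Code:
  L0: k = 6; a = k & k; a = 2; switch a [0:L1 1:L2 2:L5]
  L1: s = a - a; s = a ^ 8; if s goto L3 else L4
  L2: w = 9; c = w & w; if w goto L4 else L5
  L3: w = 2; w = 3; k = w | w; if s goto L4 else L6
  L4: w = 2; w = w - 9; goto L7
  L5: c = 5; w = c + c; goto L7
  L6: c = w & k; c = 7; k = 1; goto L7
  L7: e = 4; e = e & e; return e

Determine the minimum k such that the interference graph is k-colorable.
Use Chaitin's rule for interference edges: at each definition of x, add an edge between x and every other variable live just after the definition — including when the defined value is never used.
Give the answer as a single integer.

Answer: 3

Analysis:
def/use:
  L0: def={a,k} ue=∅
  L1: def={s} ue={a}
  L2: def={c,w} ue=∅
  L3: def={k,w} ue={s}
  L4: def={w} ue=∅
  L5: def={c,w} ue=∅
  L6: def={c,k} ue={k,w}
  L7: def={e} ue=∅

Backward fixpoint:
  live L0: ∅→{a}
  live L1: {a}→{s}
  live L2: ∅→∅
  live L3: {s}→{k,w}
  live L4: ∅→∅
  live L5: ∅→∅
  live L6: {k,w}→∅
  live L7: ∅→∅

Interference:
  a↔{s}
  c↔{w}
  e↔∅
  k↔{s,w}
  s↔{a,k,w}
  w↔{c,k,s}

Chromatic number:
  clique {k,s,w} ⇒ need ≥ 3
  3-colouring: R0={c,e,s}  R1={a,w}  R2={k}
  χ = 3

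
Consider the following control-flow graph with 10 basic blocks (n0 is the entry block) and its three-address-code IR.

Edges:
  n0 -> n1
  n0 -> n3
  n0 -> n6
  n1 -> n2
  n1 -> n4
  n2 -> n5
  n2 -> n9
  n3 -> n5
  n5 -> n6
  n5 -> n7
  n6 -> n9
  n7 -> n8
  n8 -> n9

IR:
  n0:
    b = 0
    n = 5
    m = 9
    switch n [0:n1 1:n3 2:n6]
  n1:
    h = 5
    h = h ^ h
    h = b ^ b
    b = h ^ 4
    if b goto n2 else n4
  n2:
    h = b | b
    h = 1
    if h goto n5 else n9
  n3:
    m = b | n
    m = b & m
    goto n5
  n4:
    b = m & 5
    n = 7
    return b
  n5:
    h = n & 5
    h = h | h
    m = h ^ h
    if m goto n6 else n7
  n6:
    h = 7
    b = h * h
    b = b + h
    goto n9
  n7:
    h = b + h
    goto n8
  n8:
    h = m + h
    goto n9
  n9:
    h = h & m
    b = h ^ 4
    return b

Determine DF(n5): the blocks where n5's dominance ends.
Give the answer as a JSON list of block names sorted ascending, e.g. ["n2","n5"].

idom tree: n1←n0 n2←n1 n3←n0 n4←n1 n5←n0 n6←n0 n7←n5 n8←n7 n9←n0
Dom at joins:
  n5: preds {n2,n3}: {n0,n1,n2} ∩ {n0,n3} = {n0}; idom=n0
  n6: preds {n0,n5}: {n0} ∩ {n0,n5} = {n0}; idom=n0
  n9: preds {n2,n6,n8}: {n0,n1,n2} ∩ {n0,n6} ∩ {n0,n5,n7,n8} = {n0}; idom=n0

Frontier:
  n5←n2: walk n2→n1 to n0
  n5←n3: walk n3 to n0
  n6←n0: walk · to n0
  n6←n5: walk n5 to n0
  n9←n2: walk n2→n1 to n0
  n9←n6: walk n6 to n0
  n9←n8: walk n8→n7→n5 to n0
  n0 → ∅
  n1 → {n5,n9}
  n2 → {n5,n9}
  n3 → {n5}
  n4 → ∅
  n5 → {n6,n9}
  n6 → {n9}
  n7 → {n9}
  n8 → {n9}
  n9 → ∅

DF(n5) = ["n6", "n9"]

Answer: ["n6", "n9"]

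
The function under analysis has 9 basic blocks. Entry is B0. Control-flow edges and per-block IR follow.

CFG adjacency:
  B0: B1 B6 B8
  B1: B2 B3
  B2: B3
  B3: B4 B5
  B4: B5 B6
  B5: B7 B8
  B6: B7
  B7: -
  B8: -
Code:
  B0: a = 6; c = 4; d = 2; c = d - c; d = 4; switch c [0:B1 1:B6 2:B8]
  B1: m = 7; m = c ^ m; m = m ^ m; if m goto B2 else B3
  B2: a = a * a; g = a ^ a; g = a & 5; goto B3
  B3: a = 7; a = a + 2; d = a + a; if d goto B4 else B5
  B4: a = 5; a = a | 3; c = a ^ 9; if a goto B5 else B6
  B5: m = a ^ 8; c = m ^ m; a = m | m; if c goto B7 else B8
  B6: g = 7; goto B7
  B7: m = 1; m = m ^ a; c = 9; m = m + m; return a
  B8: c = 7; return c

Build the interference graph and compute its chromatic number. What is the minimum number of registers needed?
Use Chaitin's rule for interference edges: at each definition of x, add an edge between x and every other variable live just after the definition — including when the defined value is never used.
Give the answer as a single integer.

Answer: 3

Working:
Block summaries:
  B0 def {a,c,d} use ∅
  B1 def {m} use {c}
  B2 def {a,g} use {a}
  B3 def {a,d} use ∅
  B4 def {a,c} use ∅
  B5 def {a,c,m} use {a}
  B6 def {g} use ∅
  B7 def {c,m} use {a}
  B8 def {c} use ∅

Backward fixpoint:
  B0: in=∅ out={a,c}
  B1: in={a,c} out={a}
  B2: in={a} out=∅
  B3: in=∅ out={a}
  B4: in=∅ out={a}
  B5: in={a} out={a}
  B6: in={a} out={a}
  B7: in={a} out=∅
  B8: in=∅ out=∅

Conflict graph:
  a↔{c,d,g,m}
  c↔{a,d,m}
  d↔{a,c}
  g↔{a}
  m↔{a,c}

Chromatic number:
  clique {a,c,d} ⇒ need ≥ 3
  assign a→r0 c→r1 d→r2 g→r1 m→r2 — no edge inside a register ⇒ χ ≤ 3
  χ = 3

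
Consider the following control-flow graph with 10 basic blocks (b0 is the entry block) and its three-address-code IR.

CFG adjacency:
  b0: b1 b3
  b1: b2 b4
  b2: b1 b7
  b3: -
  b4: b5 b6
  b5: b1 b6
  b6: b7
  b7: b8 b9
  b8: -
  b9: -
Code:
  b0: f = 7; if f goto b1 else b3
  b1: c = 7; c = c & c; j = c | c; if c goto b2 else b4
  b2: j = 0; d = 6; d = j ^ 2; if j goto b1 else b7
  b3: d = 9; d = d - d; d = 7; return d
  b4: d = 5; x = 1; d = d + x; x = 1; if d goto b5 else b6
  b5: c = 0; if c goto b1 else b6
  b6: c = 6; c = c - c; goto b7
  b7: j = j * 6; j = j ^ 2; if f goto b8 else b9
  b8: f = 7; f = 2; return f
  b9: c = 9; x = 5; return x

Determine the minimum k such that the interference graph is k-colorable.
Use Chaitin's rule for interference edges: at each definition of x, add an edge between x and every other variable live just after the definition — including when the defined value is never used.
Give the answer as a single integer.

def/use:
  b0: def={f} ue=∅
  b1: def={c,j} ue=∅
  b2: def={d,j} ue=∅
  b3: def={d} ue=∅
  b4: def={d,x} ue=∅
  b5: def={c} ue=∅
  b6: def={c} ue=∅
  b7: def={j} ue={f,j}
  b8: def={f} ue=∅
  b9: def={c,x} ue=∅

Liveness:
  b0: in=∅ out={f}
  b1: in={f} out={f,j}
  b2: in={f} out={f,j}
  b3: in=∅ out=∅
  b4: in={f,j} out={f,j}
  b5: in={f,j} out={f,j}
  b6: in={f,j} out={f,j}
  b7: in={f,j} out=∅
  b8: in=∅ out=∅
  b9: in=∅ out=∅

Interference:
  c↔{f,j}
  d↔{f,j,x}
  f↔{c,d,j,x}
  j↔{c,d,f,x}
  x↔{d,f,j}

Colouring:
  lower bound: {d,f,j,x} mutually conflict ⇒ χ ≥ 4
  4-colouring: r0={f}  r1={j}  r2={c,d}  r3={x}
  χ = 4

Answer: 4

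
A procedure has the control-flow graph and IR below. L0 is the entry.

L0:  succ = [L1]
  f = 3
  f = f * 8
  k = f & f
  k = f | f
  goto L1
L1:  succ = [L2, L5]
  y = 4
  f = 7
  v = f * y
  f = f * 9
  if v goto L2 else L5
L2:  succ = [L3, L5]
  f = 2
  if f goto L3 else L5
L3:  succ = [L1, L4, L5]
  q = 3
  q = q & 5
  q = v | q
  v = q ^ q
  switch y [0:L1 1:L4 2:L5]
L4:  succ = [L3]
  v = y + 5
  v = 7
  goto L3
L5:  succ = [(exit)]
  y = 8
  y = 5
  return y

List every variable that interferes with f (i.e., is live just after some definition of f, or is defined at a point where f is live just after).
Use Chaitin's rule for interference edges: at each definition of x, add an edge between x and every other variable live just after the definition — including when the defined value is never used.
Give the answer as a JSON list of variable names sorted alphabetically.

Answer: ["k", "v", "y"]

Working:
Per-block:
  L0: {f,k} / ∅
  L1: {f,v,y} / ∅
  L2: {f} / ∅
  L3: {q,v} / {v,y}
  L4: {v} / {y}
  L5: {y} / ∅

Liveness:
  live L0: ∅→∅
  live L1: ∅→{v,y}
  live L2: {v,y}→{v,y}
  live L3: {v,y}→{y}
  live L4: {y}→{v,y}
  live L5: ∅→∅

Conflict graph:
  f↔{k,v,y}
  k↔{f}
  q↔{v,y}
  v↔{f,q,y}
  y↔{f,q,v}

N(f) = ["k", "v", "y"]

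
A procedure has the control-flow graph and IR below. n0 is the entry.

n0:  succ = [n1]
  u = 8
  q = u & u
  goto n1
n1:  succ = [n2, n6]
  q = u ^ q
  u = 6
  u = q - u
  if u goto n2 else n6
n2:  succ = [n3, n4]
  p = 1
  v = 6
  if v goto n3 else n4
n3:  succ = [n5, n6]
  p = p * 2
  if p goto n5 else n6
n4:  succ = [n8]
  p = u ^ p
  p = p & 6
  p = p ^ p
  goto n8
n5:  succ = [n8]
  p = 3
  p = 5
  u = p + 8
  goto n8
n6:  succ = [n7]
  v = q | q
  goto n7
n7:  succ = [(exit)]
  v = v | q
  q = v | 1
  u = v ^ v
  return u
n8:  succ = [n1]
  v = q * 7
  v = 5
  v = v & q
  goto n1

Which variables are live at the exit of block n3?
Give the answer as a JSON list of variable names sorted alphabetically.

Answer: ["q"]

Analysis:
def/use:
  n0: {q,u} / ∅
  n1: {q,u} / {q,u}
  n2: {p,v} / ∅
  n3: {p} / {p}
  n4: {p} / {p,u}
  n5: {p,u} / ∅
  n6: {v} / {q}
  n7: {q,u,v} / {q,v}
  n8: {v} / {q}

Backward fixpoint:
  n0 li=∅ lo={q,u}
  n1 li={q,u} lo={q,u}
  n2 li={q,u} lo={p,q,u}
  n3 li={p,q} lo={q}
  n4 li={p,q,u} lo={q,u}
  n5 li={q} lo={q,u}
  n6 li={q} lo={q,v}
  n7 li={q,v} lo=∅
  n8 li={q,u} lo={q,u}

live-out(n3) = ["q"]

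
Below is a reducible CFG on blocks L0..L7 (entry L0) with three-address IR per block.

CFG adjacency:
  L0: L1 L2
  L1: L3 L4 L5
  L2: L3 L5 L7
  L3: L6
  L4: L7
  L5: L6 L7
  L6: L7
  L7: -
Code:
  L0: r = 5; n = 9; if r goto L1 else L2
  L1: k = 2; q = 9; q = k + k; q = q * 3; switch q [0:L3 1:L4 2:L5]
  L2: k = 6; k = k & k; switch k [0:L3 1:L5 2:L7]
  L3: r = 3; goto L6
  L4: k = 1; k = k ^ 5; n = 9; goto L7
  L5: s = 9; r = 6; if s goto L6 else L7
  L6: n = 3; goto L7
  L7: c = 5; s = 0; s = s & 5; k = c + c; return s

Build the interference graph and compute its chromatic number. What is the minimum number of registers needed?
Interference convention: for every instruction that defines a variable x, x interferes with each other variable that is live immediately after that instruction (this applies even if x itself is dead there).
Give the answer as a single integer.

Block summaries:
  L0: {n,r} / ∅
  L1: {k,q} / ∅
  L2: {k} / ∅
  L3: {r} / ∅
  L4: {k,n} / ∅
  L5: {r,s} / ∅
  L6: {n} / ∅
  L7: {c,k,s} / ∅

Live sets:
  L0: in=∅ out=∅
  L1: in=∅ out=∅
  L2: in=∅ out=∅
  L3: in=∅ out=∅
  L4: in=∅ out=∅
  L5: in=∅ out=∅
  L6: in=∅ out=∅
  L7: in=∅ out=∅

Conflict graph:
  c↔{s}
  k↔{q,s}
  n↔{r}
  q↔{k}
  r↔{n,s}
  s↔{c,k,r}

Registers:
  {c,s} pairwise interfere (2-clique) ⇒ χ ≥ 2
  assign c→c1 k→c1 n→c0 q→c0 r→c1 s→c0 — no edge inside a register ⇒ χ ≤ 2
  χ = 2

Answer: 2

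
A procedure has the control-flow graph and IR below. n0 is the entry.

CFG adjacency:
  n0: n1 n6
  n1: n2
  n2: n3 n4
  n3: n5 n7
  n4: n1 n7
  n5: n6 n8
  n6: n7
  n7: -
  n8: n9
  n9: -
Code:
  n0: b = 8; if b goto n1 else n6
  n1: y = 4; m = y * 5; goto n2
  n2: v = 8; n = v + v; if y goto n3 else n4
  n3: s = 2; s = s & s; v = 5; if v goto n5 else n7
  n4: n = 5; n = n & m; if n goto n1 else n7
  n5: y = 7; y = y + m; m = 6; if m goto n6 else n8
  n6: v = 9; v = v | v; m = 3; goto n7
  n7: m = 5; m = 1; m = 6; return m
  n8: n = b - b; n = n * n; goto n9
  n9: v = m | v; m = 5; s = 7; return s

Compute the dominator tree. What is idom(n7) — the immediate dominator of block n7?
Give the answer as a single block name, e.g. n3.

idom tree: n1←n0 n2←n1 n3←n2 n4←n2 n5←n3 n6←n0 n7←n0 n8←n5 n9←n8
Join-block Dom:
  n1: preds {n0,n4}: {n0} ∩ {n0,n1,n2,n4} = {n0}; idom=n0
  n6: preds {n0,n5}: {n0} ∩ {n0,n1,n2,n3,n5} = {n0}; idom=n0
  n7: preds {n3,n4,n6}: {n0,n1,n2,n3} ∩ {n0,n1,n2,n4} ∩ {n0,n6} = {n0}; idom=n0

idom(n7) = n0

Answer: n0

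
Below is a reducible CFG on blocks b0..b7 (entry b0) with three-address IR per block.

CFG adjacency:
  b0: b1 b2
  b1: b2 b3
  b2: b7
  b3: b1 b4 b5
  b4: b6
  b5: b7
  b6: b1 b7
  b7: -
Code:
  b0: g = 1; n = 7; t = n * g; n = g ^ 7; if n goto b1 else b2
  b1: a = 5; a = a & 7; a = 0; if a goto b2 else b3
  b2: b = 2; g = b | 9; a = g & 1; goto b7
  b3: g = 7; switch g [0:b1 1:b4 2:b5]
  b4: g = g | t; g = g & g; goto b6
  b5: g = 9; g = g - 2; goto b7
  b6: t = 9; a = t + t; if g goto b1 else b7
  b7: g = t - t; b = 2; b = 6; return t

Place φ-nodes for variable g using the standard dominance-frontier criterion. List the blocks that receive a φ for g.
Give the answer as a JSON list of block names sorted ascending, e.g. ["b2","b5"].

idom tree: b1←b0 b2←b0 b3←b1 b4←b3 b5←b3 b6←b4 b7←b0
Join-block Dom:
  b1: preds {b0,b3,b6}: {b0} ∩ {b0,b1,b3} ∩ {b0,b1,b3,b4,b6} = {b0}; idom=b0
  b2: preds {b0,b1}: {b0} ∩ {b0,b1} = {b0}; idom=b0
  b7: preds {b2,b5,b6}: {b0,b2} ∩ {b0,b1,b3,b5} ∩ {b0,b1,b3,b4,b6} = {b0}; idom=b0

Frontier:
  join b1 pred b0: · stop@b0
  join b1 pred b3: b3→b1 stop@b0
  join b1 pred b6: b6→b4→b3→b1 stop@b0
  join b2 pred b0: · stop@b0
  join b2 pred b1: b1 stop@b0
  join b7 pred b2: b2 stop@b0
  join b7 pred b5: b5→b3→b1 stop@b0
  join b7 pred b6: b6→b4→b3→b1 stop@b0
  b0: DF=∅
  b1: DF={b1,b2,b7}
  b2: DF={b7}
  b3: DF={b1,b7}
  b4: DF={b1,b7}
  b5: DF={b7}
  b6: DF={b1,b7}
  b7: DF=∅

φ for g: defs {b0,b2,b3,b4,b5,b7}
  DF⁺ = {b1,b2,b7}

Answer: ["b1", "b2", "b7"]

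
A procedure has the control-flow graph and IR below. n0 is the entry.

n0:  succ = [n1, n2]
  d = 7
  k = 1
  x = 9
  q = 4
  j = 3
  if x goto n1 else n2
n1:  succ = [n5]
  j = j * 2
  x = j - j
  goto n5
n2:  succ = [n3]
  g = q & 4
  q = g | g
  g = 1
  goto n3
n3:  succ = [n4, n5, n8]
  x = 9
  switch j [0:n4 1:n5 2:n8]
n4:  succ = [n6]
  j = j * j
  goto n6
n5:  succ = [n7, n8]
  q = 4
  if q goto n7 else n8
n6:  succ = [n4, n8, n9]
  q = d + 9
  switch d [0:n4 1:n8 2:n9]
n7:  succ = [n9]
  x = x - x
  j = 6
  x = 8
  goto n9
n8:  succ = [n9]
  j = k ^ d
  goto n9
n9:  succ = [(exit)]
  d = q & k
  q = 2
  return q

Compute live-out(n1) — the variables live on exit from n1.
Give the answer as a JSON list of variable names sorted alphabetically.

Answer: ["d", "k", "x"]

Working:
Block summaries:
  n0 def {d,j,k,q,x} use ∅
  n1 def {j,x} use {j}
  n2 def {g,q} use {q}
  n3 def {x} use {j}
  n4 def {j} use {j}
  n5 def {q} use ∅
  n6 def {q} use {d}
  n7 def {j,x} use {x}
  n8 def {j} use {d,k}
  n9 def {d,q} use {k,q}

Backward fixpoint:
  n0: in=∅ out={d,j,k,q}
  n1: in={d,j,k} out={d,k,x}
  n2: in={d,j,k,q} out={d,j,k,q}
  n3: in={d,j,k,q} out={d,j,k,q,x}
  n4: in={d,j,k} out={d,j,k}
  n5: in={d,k,x} out={d,k,q,x}
  n6: in={d,j,k} out={d,j,k,q}
  n7: in={k,q,x} out={k,q}
  n8: in={d,k,q} out={k,q}
  n9: in={k,q} out=∅

live-out(n1) = ["d", "k", "x"]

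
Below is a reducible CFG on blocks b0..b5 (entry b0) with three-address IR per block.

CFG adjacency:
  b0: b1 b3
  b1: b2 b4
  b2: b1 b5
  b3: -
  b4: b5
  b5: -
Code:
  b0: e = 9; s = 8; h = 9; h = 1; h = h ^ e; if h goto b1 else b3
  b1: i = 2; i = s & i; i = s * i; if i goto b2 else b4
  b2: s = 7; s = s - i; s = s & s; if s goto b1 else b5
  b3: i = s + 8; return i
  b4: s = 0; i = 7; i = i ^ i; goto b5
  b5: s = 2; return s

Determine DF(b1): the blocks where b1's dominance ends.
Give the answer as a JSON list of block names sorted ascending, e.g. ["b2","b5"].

idom tree: b1←b0 b2←b1 b3←b0 b4←b1 b5←b1
Dom at joins:
  b1: preds {b0,b2}: {b0} ∩ {b0,b1,b2} = {b0}; idom=b0
  b5: preds {b2,b4}: {b0,b1,b2} ∩ {b0,b1,b4} = {b0,b1}; idom=b1

DF walk-up:
  join b1 pred b0: · stop@b0
  join b1 pred b2: b2→b1 stop@b0
  join b5 pred b2: b2 stop@b1
  join b5 pred b4: b4 stop@b1
  b0: DF=∅
  b1: DF={b1}
  b2: DF={b1,b5}
  b3: DF=∅
  b4: DF={b5}
  b5: DF=∅

DF(b1) = ["b1"]

Answer: ["b1"]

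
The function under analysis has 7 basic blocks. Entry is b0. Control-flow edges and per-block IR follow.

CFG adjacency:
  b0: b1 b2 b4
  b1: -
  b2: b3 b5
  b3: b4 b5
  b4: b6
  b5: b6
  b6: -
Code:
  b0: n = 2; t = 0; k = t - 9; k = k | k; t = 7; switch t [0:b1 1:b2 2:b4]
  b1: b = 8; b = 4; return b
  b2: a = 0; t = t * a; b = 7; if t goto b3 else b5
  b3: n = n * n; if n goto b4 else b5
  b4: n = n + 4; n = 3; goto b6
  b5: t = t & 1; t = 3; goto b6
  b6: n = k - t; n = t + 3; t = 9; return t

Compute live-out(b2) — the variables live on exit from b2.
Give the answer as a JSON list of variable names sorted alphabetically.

Per-block:
  b0: {k,n,t} / ∅
  b1: {b} / ∅
  b2: {a,b,t} / {t}
  b3: {n} / {n}
  b4: {n} / {n}
  b5: {t} / {t}
  b6: {n,t} / {k,t}

Live sets:
  b0 li=∅ lo={k,n,t}
  b1 li=∅ lo=∅
  b2 li={k,n,t} lo={k,n,t}
  b3 li={k,n,t} lo={k,n,t}
  b4 li={k,n,t} lo={k,t}
  b5 li={k,t} lo={k,t}
  b6 li={k,t} lo=∅

live-out(b2) = ["k", "n", "t"]

Answer: ["k", "n", "t"]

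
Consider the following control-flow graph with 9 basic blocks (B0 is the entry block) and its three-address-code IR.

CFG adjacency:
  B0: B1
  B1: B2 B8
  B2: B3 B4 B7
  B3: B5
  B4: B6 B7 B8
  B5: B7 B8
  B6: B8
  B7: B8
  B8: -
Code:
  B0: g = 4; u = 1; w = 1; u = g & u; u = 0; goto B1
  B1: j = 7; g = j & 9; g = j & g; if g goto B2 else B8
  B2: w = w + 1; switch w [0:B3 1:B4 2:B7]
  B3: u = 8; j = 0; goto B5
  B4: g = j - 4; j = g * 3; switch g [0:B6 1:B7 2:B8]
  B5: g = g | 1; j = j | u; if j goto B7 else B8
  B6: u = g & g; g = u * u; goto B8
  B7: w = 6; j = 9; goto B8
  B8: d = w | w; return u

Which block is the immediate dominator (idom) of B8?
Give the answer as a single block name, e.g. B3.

idom tree: B1←B0 B2←B1 B3←B2 B4←B2 B5←B3 B6←B4 B7←B2 B8←B1
Dom∩ at merges:
  B7: preds {B2,B4,B5}: {B0,B1,B2} ∩ {B0,B1,B2,B4} ∩ {B0,B1,B2,B3,B5} = {B0,B1,B2}; idom=B2
  B8: preds {B1,B4,B5,B6,B7}: {B0,B1} ∩ {B0,B1,B2,B4} ∩ {B0,B1,B2,B3,B5} ∩ {B0,B1,B2,B4,B6} ∩ {B0,B1,B2,B7} = {B0,B1}; idom=B1

idom(B8) = B1

Answer: B1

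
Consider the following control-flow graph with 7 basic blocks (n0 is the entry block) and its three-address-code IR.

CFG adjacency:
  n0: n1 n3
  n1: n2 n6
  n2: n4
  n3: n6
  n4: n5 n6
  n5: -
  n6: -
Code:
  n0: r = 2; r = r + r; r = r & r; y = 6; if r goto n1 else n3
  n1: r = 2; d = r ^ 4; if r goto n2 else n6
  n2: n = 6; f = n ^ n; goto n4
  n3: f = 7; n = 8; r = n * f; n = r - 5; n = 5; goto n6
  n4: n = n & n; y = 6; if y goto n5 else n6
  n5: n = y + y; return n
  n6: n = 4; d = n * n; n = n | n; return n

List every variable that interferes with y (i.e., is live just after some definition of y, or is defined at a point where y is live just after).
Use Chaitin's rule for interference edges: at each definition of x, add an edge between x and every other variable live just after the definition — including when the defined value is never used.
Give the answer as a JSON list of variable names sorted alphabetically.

Answer: ["r"]

Derivation:
Per-block:
  n0 def {r,y} use ∅
  n1 def {d,r} use ∅
  n2 def {f,n} use ∅
  n3 def {f,n,r} use ∅
  n4 def {n,y} use {n}
  n5 def {n} use {y}
  n6 def {d,n} use ∅

Live sets:
  n0 li=∅ lo=∅
  n1 li=∅ lo=∅
  n2 li=∅ lo={n}
  n3 li=∅ lo=∅
  n4 li={n} lo={y}
  n5 li={y} lo=∅
  n6 li=∅ lo=∅

Interfere edges:
  d↔{n,r}
  f↔{n}
  n↔{d,f}
  r↔{d,y}
  y↔{r}

N(y) = ["r"]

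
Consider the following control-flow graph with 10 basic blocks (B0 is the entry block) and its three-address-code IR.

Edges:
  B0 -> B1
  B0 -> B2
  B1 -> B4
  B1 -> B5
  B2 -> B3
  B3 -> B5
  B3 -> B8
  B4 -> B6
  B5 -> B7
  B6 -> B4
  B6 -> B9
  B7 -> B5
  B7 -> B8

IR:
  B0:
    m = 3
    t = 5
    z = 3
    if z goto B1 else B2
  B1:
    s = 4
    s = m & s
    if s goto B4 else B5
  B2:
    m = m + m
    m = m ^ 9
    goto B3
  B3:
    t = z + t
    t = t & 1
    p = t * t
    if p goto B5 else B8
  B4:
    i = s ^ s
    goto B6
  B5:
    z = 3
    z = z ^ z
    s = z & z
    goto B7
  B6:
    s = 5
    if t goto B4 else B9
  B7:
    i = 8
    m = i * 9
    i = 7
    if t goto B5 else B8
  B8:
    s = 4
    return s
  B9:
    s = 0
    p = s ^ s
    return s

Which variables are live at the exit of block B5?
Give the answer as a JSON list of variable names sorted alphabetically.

Block summaries:
  B0 def {m,t,z} use ∅
  B1 def {s} use {m}
  B2 def {m} use {m}
  B3 def {p,t} use {t,z}
  B4 def {i} use {s}
  B5 def {s,z} use ∅
  B6 def {s} use {t}
  B7 def {i,m} use {t}
  B8 def {s} use ∅
  B9 def {p,s} use ∅

Liveness:
  live B0: ∅→{m,t,z}
  live B1: {m,t}→{s,t}
  live B2: {m,t,z}→{t,z}
  live B3: {t,z}→{t}
  live B4: {s,t}→{t}
  live B5: {t}→{t}
  live B6: {t}→{s,t}
  live B7: {t}→{t}
  live B8: ∅→∅
  live B9: ∅→∅

live-out(B5) = ["t"]

Answer: ["t"]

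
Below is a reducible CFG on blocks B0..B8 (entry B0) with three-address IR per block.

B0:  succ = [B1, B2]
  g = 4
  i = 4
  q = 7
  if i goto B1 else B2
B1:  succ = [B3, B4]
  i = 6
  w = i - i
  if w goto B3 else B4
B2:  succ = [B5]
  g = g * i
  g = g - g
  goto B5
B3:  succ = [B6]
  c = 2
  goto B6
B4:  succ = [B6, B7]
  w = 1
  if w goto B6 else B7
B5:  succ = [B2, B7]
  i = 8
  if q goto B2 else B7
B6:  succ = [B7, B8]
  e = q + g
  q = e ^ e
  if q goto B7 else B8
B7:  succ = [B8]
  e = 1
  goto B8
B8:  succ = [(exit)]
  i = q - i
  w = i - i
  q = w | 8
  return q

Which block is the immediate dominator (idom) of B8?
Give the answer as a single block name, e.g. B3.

Answer: B0

Analysis:
idom tree: B1←B0 B2←B0 B3←B1 B4←B1 B5←B2 B6←B1 B7←B0 B8←B0
Join-block Dom:
  B2: preds {B0,B5}: {B0} ∩ {B0,B2,B5} = {B0}; idom=B0
  B6: preds {B3,B4}: {B0,B1,B3} ∩ {B0,B1,B4} = {B0,B1}; idom=B1
  B7: preds {B4,B5,B6}: {B0,B1,B4} ∩ {B0,B2,B5} ∩ {B0,B1,B6} = {B0}; idom=B0
  B8: preds {B6,B7}: {B0,B1,B6} ∩ {B0,B7} = {B0}; idom=B0

idom(B8) = B0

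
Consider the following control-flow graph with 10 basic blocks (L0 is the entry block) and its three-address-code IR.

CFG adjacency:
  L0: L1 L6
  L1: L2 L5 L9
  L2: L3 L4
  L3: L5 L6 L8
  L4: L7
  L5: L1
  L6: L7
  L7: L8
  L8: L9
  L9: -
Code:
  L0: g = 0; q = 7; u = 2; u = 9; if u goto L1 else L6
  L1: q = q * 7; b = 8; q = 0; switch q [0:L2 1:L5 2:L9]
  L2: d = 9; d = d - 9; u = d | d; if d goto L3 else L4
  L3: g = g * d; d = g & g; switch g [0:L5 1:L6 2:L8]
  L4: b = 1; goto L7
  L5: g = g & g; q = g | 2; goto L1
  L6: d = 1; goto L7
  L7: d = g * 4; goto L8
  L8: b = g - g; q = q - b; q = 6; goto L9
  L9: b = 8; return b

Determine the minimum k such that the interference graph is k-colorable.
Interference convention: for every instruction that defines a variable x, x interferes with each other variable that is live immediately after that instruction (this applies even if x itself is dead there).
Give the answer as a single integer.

Per-block:
  L0 def {g,q,u} use ∅
  L1 def {b,q} use {q}
  L2 def {d,u} use ∅
  L3 def {d,g} use {d,g}
  L4 def {b} use ∅
  L5 def {g,q} use {g}
  L6 def {d} use ∅
  L7 def {d} use {g}
  L8 def {b,q} use {g,q}
  L9 def {b} use ∅

Liveness:
  live L0: ∅→{g,q}
  live L1: {g,q}→{g,q}
  live L2: {g,q}→{d,g,q}
  live L3: {d,g,q}→{g,q}
  live L4: {g,q}→{g,q}
  live L5: {g}→{g,q}
  live L6: {g,q}→{g,q}
  live L7: {g,q}→{g,q}
  live L8: {g,q}→∅
  live L9: ∅→∅

Interfere edges:
  b — {g,q}
  d — {g,q,u}
  g — {b,d,q,u}
  q — {b,d,g,u}
  u — {d,g,q}

Colouring:
  lower bound: {d,g,q,u} mutually conflict ⇒ χ ≥ 4
  assign b→c2 d→c2 g→c0 q→c1 u→c3 — no edge inside a register ⇒ χ ≤ 4
  χ = 4

Answer: 4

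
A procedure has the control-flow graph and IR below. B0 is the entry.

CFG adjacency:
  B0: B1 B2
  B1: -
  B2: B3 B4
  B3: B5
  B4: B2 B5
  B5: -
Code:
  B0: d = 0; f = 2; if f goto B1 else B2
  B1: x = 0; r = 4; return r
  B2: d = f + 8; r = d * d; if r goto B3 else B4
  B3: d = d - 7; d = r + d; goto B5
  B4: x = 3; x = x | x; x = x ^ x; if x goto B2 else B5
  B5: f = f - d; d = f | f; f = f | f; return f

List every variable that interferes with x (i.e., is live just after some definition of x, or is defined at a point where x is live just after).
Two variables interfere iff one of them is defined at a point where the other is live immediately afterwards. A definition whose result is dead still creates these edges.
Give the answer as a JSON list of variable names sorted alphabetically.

Per-block:
  B0: def={d,f} ue=∅
  B1: def={r,x} ue=∅
  B2: def={d,r} ue={f}
  B3: def={d} ue={d,r}
  B4: def={x} ue=∅
  B5: def={d,f} ue={d,f}

Backward fixpoint:
  live B0: ∅→{f}
  live B1: ∅→∅
  live B2: {f}→{d,f,r}
  live B3: {d,f,r}→{d,f}
  live B4: {d,f}→{d,f}
  live B5: {d,f}→∅

Interference:
  d — {f,r,x}
  f — {d,r,x}
  r — {d,f}
  x — {d,f}

N(x) = ["d", "f"]

Answer: ["d", "f"]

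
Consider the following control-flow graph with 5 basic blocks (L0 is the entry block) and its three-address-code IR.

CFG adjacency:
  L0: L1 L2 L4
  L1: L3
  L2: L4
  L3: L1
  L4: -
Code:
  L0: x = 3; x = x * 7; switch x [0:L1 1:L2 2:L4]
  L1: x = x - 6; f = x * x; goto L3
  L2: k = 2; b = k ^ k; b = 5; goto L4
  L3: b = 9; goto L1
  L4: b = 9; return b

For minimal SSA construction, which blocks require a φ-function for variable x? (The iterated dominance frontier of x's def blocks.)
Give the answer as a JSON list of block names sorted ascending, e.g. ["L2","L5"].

idom tree: L1←L0 L2←L0 L3←L1 L4←L0
Dom at joins:
  L1: preds {L0,L3}: {L0} ∩ {L0,L1,L3} = {L0}; idom=L0
  L4: preds {L0,L2}: {L0} ∩ {L0,L2} = {L0}; idom=L0

Frontier:
  L1←L0: walk · to L0
  L1←L3: walk L3→L1 to L0
  L4←L0: walk · to L0
  L4←L2: walk L2 to L0
  DF(L0)=∅
  DF(L1)={L1}
  DF(L2)={L4}
  DF(L3)={L1}
  DF(L4)=∅

φ for x: defs {L0,L1}
  DF⁺ = {L1}

Answer: ["L1"]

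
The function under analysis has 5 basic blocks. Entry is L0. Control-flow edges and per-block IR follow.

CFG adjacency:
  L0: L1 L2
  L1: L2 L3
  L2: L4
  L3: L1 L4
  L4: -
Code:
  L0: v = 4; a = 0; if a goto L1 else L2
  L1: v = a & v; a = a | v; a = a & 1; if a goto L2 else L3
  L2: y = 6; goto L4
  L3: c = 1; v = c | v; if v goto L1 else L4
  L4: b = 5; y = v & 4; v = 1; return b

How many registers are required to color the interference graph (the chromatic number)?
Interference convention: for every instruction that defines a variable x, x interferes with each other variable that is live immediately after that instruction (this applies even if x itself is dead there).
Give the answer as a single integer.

Per-block:
  L0: {a,v} / ∅
  L1: {a,v} / {a,v}
  L2: {y} / ∅
  L3: {c,v} / {v}
  L4: {b,v,y} / {v}

Liveness:
  L0: in=∅ out={a,v}
  L1: in={a,v} out={a,v}
  L2: in={v} out={v}
  L3: in={a,v} out={a,v}
  L4: in={v} out=∅

Conflict graph:
  a — {c,v}
  b — {v,y}
  c — {a,v}
  v — {a,b,c,y}
  y — {b,v}

Registers:
  clique {a,c,v} ⇒ need ≥ 3
  3-colouring: r0={v}  r1={a,b}  r2={c,y}
  χ = 3

Answer: 3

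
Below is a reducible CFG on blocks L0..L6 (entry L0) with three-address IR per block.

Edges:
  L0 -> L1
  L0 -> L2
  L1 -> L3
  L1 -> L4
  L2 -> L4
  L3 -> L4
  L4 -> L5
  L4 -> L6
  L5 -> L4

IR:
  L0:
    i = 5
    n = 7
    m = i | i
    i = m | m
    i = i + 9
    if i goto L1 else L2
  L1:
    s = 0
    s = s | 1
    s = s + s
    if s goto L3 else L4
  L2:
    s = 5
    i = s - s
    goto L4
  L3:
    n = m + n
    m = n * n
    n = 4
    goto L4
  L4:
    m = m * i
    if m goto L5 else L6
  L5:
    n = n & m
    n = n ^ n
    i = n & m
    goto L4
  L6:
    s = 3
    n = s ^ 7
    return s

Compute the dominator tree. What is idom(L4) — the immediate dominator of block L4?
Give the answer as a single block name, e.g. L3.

idom tree: L1←L0 L2←L0 L3←L1 L4←L0 L5←L4 L6←L4
Dom at joins:
  L4: preds {L1,L2,L3,L5}: {L0,L1} ∩ {L0,L2} ∩ {L0,L1,L3} ∩ {L0,L4,L5} = {L0}; idom=L0

idom(L4) = L0

Answer: L0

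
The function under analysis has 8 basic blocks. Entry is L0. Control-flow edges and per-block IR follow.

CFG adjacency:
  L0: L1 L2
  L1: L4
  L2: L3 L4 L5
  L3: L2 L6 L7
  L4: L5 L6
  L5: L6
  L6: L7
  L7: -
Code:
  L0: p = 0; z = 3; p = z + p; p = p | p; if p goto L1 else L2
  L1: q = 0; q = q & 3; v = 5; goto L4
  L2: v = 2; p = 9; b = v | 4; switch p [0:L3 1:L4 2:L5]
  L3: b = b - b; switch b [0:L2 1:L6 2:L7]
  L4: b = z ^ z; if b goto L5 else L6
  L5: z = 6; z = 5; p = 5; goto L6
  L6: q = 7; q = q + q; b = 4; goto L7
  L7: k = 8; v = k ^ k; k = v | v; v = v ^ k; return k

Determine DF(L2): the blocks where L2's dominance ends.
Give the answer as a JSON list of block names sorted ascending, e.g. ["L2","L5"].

Answer: ["L2", "L4", "L5", "L6", "L7"]

Analysis:
idom tree: L1←L0 L2←L0 L3←L2 L4←L0 L5←L0 L6←L0 L7←L0
Dom∩ at merges:
  L2: preds {L0,L3}: {L0} ∩ {L0,L2,L3} = {L0}; idom=L0
  L4: preds {L1,L2}: {L0,L1} ∩ {L0,L2} = {L0}; idom=L0
  L5: preds {L2,L4}: {L0,L2} ∩ {L0,L4} = {L0}; idom=L0
  L6: preds {L3,L4,L5}: {L0,L2,L3} ∩ {L0,L4} ∩ {L0,L5} = {L0}; idom=L0
  L7: preds {L3,L6}: {L0,L2,L3} ∩ {L0,L6} = {L0}; idom=L0

DF walk-up:
  L2←L0: walk · to L0
  L2←L3: walk L3→L2 to L0
  L4←L1: walk L1 to L0
  L4←L2: walk L2 to L0
  L5←L2: walk L2 to L0
  L5←L4: walk L4 to L0
  L6←L3: walk L3→L2 to L0
  L6←L4: walk L4 to L0
  L6←L5: walk L5 to L0
  L7←L3: walk L3→L2 to L0
  L7←L6: walk L6 to L0
  DF(L0)=∅
  DF(L1)={L4}
  DF(L2)={L2,L4,L5,L6,L7}
  DF(L3)={L2,L6,L7}
  DF(L4)={L5,L6}
  DF(L5)={L6}
  DF(L6)={L7}
  DF(L7)=∅

DF(L2) = ["L2", "L4", "L5", "L6", "L7"]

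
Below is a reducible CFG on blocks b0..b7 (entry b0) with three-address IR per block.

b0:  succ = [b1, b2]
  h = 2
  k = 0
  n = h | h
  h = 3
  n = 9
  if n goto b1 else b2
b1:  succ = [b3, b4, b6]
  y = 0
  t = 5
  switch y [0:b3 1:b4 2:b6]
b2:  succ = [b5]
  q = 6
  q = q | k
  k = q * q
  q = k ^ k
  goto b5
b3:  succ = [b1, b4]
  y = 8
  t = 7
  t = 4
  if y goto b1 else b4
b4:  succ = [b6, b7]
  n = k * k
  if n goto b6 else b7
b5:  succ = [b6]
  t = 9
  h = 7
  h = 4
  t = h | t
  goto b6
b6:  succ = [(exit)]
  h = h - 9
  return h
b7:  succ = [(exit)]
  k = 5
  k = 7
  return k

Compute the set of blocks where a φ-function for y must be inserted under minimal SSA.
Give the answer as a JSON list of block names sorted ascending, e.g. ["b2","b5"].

Answer: ["b1", "b4", "b6"]

Analysis:
idom tree: b1←b0 b2←b0 b3←b1 b4←b1 b5←b2 b6←b0 b7←b4
Dom∩ at merges:
  b1: preds {b0,b3}: {b0} ∩ {b0,b1,b3} = {b0}; idom=b0
  b4: preds {b1,b3}: {b0,b1} ∩ {b0,b1,b3} = {b0,b1}; idom=b1
  b6: preds {b1,b4,b5}: {b0,b1} ∩ {b0,b1,b4} ∩ {b0,b2,b5} = {b0}; idom=b0

DF derivation:
  b1←b0: walk · to b0
  b1←b3: walk b3→b1 to b0
  b4←b1: walk · to b1
  b4←b3: walk b3 to b1
  b6←b1: walk b1 to b0
  b6←b4: walk b4→b1 to b0
  b6←b5: walk b5→b2 to b0
  b0: DF=∅
  b1: DF={b1,b6}
  b2: DF={b6}
  b3: DF={b1,b4}
  b4: DF={b6}
  b5: DF={b6}
  b6: DF=∅
  b7: DF=∅

φ for y: defs {b1,b3}
  DF⁺ = {b1,b4,b6}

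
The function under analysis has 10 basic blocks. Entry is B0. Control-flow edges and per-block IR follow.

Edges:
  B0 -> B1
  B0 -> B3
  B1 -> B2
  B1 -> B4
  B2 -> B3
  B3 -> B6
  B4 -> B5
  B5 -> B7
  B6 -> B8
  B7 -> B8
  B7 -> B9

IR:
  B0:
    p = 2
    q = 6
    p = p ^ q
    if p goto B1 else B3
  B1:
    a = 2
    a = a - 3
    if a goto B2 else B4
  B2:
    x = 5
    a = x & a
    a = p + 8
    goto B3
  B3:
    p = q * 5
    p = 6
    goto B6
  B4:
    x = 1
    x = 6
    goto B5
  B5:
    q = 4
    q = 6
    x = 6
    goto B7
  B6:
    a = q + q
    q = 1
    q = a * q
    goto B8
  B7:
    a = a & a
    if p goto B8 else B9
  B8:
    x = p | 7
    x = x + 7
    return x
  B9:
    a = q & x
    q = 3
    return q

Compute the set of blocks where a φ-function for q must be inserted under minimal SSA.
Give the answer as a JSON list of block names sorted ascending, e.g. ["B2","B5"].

idom tree: B1←B0 B2←B1 B3←B0 B4←B1 B5←B4 B6←B3 B7←B5 B8←B0 B9←B7
Dom∩ at merges:
  B3: preds {B0,B2}: {B0} ∩ {B0,B1,B2} = {B0}; idom=B0
  B8: preds {B6,B7}: {B0,B3,B6} ∩ {B0,B1,B4,B5,B7} = {B0}; idom=B0

DF derivation:
  join B3 pred B0: · stop@B0
  join B3 pred B2: B2→B1 stop@B0
  join B8 pred B6: B6→B3 stop@B0
  join B8 pred B7: B7→B5→B4→B1 stop@B0
  DF(B0)=∅
  DF(B1)={B3,B8}
  DF(B2)={B3}
  DF(B3)={B8}
  DF(B4)={B8}
  DF(B5)={B8}
  DF(B6)={B8}
  DF(B7)={B8}
  DF(B8)=∅
  DF(B9)=∅

φ for q: defs {B0,B5,B6,B9}
  DF⁺ = {B8}

Answer: ["B8"]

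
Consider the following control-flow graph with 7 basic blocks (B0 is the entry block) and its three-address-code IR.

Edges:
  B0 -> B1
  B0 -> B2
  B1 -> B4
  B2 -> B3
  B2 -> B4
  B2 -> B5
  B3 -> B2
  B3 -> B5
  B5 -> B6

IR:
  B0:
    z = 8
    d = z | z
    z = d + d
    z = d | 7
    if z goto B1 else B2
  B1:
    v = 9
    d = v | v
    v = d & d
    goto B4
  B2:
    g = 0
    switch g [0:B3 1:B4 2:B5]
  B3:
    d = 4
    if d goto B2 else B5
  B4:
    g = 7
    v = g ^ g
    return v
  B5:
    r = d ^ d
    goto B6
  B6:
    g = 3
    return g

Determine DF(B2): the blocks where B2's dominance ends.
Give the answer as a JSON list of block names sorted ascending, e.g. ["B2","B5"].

Answer: ["B2", "B4"]

Analysis:
idom tree: B1←B0 B2←B0 B3←B2 B4←B0 B5←B2 B6←B5
Dom at joins:
  B2: preds {B0,B3}: {B0} ∩ {B0,B2,B3} = {B0}; idom=B0
  B4: preds {B1,B2}: {B0,B1} ∩ {B0,B2} = {B0}; idom=B0
  B5: preds {B2,B3}: {B0,B2} ∩ {B0,B2,B3} = {B0,B2}; idom=B2

Frontier:
  B2←B0: walk · to B0
  B2←B3: walk B3→B2 to B0
  B4←B1: walk B1 to B0
  B4←B2: walk B2 to B0
  B5←B2: walk · to B2
  B5←B3: walk B3 to B2
  B0 → ∅
  B1 → {B4}
  B2 → {B2,B4}
  B3 → {B2,B5}
  B4 → ∅
  B5 → ∅
  B6 → ∅

DF(B2) = ["B2", "B4"]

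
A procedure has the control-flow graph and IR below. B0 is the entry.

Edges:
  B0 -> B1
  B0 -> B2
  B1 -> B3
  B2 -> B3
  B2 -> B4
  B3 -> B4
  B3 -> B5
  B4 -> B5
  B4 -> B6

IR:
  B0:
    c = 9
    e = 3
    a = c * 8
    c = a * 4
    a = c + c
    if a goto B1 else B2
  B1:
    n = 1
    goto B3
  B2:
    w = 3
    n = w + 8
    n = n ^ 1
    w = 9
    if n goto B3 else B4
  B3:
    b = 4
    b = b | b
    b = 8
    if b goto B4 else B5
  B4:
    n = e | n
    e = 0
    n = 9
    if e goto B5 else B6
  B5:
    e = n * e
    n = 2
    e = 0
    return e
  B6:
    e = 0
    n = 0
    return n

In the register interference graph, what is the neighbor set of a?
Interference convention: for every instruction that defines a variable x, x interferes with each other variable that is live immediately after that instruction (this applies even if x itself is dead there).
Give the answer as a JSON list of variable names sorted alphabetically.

Block summaries:
  B0: {a,c,e} / ∅
  B1: {n} / ∅
  B2: {n,w} / ∅
  B3: {b} / ∅
  B4: {e,n} / {e,n}
  B5: {e,n} / {e,n}
  B6: {e,n} / ∅

Live sets:
  live B0: ∅→{e}
  live B1: {e}→{e,n}
  live B2: {e}→{e,n}
  live B3: {e,n}→{e,n}
  live B4: {e,n}→{e,n}
  live B5: {e,n}→∅
  live B6: ∅→∅

Interfere edges:
  a — {e}
  b — {e,n}
  c — {e}
  e — {a,b,c,n,w}
  n — {b,e,w}
  w — {e,n}

N(a) = ["e"]

Answer: ["e"]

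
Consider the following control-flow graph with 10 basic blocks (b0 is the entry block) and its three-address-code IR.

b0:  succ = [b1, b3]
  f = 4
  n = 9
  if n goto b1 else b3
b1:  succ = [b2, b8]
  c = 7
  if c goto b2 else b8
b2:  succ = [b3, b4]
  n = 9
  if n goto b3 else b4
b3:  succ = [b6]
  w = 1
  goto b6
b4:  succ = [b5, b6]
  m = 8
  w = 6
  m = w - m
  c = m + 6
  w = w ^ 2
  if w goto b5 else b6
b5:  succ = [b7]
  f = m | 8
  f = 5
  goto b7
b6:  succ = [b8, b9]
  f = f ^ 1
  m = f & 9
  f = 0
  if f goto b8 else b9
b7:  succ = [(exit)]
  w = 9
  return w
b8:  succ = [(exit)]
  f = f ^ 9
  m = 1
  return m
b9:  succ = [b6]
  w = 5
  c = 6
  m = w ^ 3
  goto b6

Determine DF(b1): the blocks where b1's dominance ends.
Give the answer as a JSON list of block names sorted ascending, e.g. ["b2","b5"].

idom tree: b1←b0 b2←b1 b3←b0 b4←b2 b5←b4 b6←b0 b7←b5 b8←b0 b9←b6
Join-block Dom:
  b3: preds {b0,b2}: {b0} ∩ {b0,b1,b2} = {b0}; idom=b0
  b6: preds {b3,b4,b9}: {b0,b3} ∩ {b0,b1,b2,b4} ∩ {b0,b6,b9} = {b0}; idom=b0
  b8: preds {b1,b6}: {b0,b1} ∩ {b0,b6} = {b0}; idom=b0

DF walk-up:
  b3←b0: walk · to b0
  b3←b2: walk b2→b1 to b0
  b6←b3: walk b3 to b0
  b6←b4: walk b4→b2→b1 to b0
  b6←b9: walk b9→b6 to b0
  b8←b1: walk b1 to b0
  b8←b6: walk b6 to b0
  DF(b0)=∅
  DF(b1)={b3,b6,b8}
  DF(b2)={b3,b6}
  DF(b3)={b6}
  DF(b4)={b6}
  DF(b5)=∅
  DF(b6)={b6,b8}
  DF(b7)=∅
  DF(b8)=∅
  DF(b9)={b6}

DF(b1) = ["b3", "b6", "b8"]

Answer: ["b3", "b6", "b8"]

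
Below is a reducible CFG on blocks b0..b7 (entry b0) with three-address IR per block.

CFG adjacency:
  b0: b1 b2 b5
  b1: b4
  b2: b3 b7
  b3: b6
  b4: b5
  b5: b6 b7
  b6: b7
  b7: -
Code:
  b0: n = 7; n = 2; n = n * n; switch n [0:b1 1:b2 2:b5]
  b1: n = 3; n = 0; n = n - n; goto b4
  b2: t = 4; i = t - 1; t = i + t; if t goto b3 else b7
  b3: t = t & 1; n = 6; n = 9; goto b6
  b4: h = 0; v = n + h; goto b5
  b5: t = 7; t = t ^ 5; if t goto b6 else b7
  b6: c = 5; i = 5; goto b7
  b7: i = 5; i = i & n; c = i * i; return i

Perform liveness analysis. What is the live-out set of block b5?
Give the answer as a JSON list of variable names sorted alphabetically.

Answer: ["n"]

Analysis:
Per-block:
  b0: def={n} ue=∅
  b1: def={n} ue=∅
  b2: def={i,t} ue=∅
  b3: def={n,t} ue={t}
  b4: def={h,v} ue={n}
  b5: def={t} ue=∅
  b6: def={c,i} ue=∅
  b7: def={c,i} ue={n}

Backward fixpoint:
  b0: in=∅ out={n}
  b1: in=∅ out={n}
  b2: in={n} out={n,t}
  b3: in={t} out={n}
  b4: in={n} out={n}
  b5: in={n} out={n}
  b6: in={n} out={n}
  b7: in={n} out=∅

live-out(b5) = ["n"]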